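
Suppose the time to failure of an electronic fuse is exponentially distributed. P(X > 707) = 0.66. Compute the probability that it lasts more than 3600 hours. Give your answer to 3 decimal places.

0.121

e^(−λ·707) = 0.66 ⇒ λ = −ln(0.66)/707 = 0.000587716.
P(X > 3600) = e^(−0.000587716·3600) = e^(−2.1158) ≈ 0.121.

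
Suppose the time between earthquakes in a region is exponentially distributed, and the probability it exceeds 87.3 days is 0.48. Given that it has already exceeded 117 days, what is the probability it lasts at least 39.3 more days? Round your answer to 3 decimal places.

From e^(−λ·87.3) = 0.48, λ = −ln(0.48)/87.3 = 0.00840744.
Memoryless: P(X > 117+39.3 | X > 117) = P(X > 39.3) = e^(−0.00840744·39.3) ≈ 0.719.

0.719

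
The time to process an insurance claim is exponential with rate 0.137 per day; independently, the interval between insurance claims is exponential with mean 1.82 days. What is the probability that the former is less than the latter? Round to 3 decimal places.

λ_1 = 0.137, λ_2 = 1/1.82 = 0.549451.
For independent exponentials, P(the former < the latter) = λ_1/(λ_1+λ_2) = 0.137/0.686451 ≈ 0.200.

0.200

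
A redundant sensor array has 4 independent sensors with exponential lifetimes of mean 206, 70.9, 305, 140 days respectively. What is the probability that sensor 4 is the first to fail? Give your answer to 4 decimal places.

0.2431

Rates: λ_i = 1/mean_i → 0.00485437, 0.0141044, 0.00327869, 0.00714286; Σλ = 0.0293803.
P(sensor 4 first) = λ_4/Σλ = 0.00714286/0.0293803 ≈ 0.2431.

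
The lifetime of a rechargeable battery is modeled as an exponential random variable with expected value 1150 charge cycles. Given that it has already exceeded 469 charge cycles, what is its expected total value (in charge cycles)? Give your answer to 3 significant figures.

1620

The rate is λ = 1/1150 = 0.000869565 per charge cycle.
By memorylessness, E[X | X > 469] = 469 + 1/λ = 469 + 1150 = 1619 charge cycles.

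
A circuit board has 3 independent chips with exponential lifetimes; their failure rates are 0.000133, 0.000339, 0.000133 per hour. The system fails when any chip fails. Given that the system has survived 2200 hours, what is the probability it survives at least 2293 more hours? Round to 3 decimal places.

Time to first failure ~ Exp(Σλ) with Σλ = 0.000605.
By memorylessness, P(T > 2200+2293 | T > 2200) = P(T > 2293) = e^(−0.000605·2293) ≈ 0.250.

0.250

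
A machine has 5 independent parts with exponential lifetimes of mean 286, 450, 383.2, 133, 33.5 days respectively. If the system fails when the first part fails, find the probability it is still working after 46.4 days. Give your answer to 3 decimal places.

The first failure time is exponential with rate Σλ_i = 1/286 + 1/450 + 1/383.2 + 1/133 + 1/33.5 = 0.0456979 per day.
P(min > 46.4) = e^(−0.0456979·46.4) = e^(−2.1204) ≈ 0.120.

0.120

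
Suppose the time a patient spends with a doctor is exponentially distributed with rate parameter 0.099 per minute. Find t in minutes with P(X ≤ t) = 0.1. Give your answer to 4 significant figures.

1.064

Set 1 − e^(−λt) = 0.1, so t = −ln(0.9)/λ = 0.10536/0.099 ≈ 1.06425 minutes.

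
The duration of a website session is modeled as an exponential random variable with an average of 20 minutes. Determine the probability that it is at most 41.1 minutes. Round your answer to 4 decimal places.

0.8719

The rate is λ = 1/20 = 0.05 per minute.
P(X ≤ 41.1) = 1 − e^(−λ·41.1) = 1 − e^(−2.055) ≈ 0.8719.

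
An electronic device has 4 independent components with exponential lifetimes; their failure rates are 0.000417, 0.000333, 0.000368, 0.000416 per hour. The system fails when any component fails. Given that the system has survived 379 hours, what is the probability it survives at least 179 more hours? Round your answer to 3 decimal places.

0.760

Time to first failure ~ Exp(Σλ) with Σλ = 0.001534.
By memorylessness, P(T > 379+179 | T > 379) = P(T > 179) = e^(−0.001534·179) ≈ 0.760.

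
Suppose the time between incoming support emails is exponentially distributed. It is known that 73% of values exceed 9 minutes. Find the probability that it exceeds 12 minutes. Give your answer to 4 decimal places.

e^(−λ·9) = 0.73 ⇒ λ = −ln(0.73)/9 = 0.0349679.
P(X > 12) = e^(−0.0349679·12) = e^(−0.41961) ≈ 0.6573.

0.6573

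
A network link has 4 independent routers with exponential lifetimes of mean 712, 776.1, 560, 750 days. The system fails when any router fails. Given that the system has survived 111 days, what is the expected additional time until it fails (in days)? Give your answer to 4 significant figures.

172.1

First-failure rate Σλ = 1/712 + 1/776.1 + 1/560 + 1/750 = 0.00581204.
By memorylessness the expected residual is 1/Σλ = 172.057 days, regardless of the 111 already elapsed.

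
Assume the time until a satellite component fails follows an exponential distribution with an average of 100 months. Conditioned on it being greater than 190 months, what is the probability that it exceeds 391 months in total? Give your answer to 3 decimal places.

0.134

The rate is λ = 1/100 = 0.01 per month.
P(X > s+t | X > s) = e^(−λ(s+t))/e^(−λs) = e^(−λt), independent of s = 190.
P(X > 201) = e^(−2.01) ≈ 0.134.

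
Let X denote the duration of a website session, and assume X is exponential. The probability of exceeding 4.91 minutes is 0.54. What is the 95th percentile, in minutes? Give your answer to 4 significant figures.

23.87

e^(−λ·4.91) = 0.54 ⇒ λ = −ln(0.54)/4.91 = 0.125496.
95th percentile: 1 − e^(−λt) = 0.95, t = −ln(0.05)/λ = 23.8711 minutes.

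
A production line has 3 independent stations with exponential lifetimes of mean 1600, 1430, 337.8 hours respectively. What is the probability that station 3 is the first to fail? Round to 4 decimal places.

0.6909

Rates: λ_i = 1/mean_i → 0.000625, 0.000699301, 0.00296033; Σλ = 0.00428463.
P(station 3 first) = λ_3/Σλ = 0.00296033/0.00428463 ≈ 0.6909.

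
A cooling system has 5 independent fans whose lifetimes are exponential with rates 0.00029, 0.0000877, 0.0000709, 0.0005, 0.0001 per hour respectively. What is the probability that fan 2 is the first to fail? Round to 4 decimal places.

0.0836

The time to first failure is exponential with rate Σλ = 0.00029 + 0.0000877 + 0.0000709 + 0.0005 + 0.0001 = 0.0010486.
P(fan 2 first) = λ_2/Σλ = 0.0000877/0.0010486 ≈ 0.0836.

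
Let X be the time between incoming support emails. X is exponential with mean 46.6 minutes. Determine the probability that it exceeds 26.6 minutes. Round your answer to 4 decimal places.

0.5651

The rate is λ = 1/46.6 = 0.0214592 per minute.
P(X > 26.6) = e^(−λ·26.6) = e^(−0.57082) ≈ 0.5651.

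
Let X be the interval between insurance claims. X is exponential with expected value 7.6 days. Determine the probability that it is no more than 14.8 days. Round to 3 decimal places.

The rate is λ = 1/7.6 = 0.131579 per day.
P(X ≤ 14.8) = 1 − e^(−λ·14.8) = 1 − e^(−1.9474) ≈ 0.857.

0.857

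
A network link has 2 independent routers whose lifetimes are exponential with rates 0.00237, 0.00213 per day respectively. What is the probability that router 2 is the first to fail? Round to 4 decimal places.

0.4733

The time to first failure is exponential with rate Σλ = 0.00237 + 0.00213 = 0.0045.
P(router 2 first) = λ_2/Σλ = 0.00213/0.0045 ≈ 0.4733.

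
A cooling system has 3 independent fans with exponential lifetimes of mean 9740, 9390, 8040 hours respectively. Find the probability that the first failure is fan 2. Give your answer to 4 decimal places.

0.3193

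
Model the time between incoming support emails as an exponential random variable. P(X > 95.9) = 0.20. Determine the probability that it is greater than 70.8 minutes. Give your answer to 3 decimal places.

0.305

e^(−λ·95.9) = 0.20 ⇒ λ = −ln(0.20)/95.9 = 0.0167825.
P(X > 70.8) = e^(−0.0167825·70.8) = e^(−1.1882) ≈ 0.305.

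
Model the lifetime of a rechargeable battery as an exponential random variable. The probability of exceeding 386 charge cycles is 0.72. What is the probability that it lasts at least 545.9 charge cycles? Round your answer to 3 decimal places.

e^(−λ·386) = 0.72 ⇒ λ = −ln(0.72)/386 = 0.000851047.
P(X > 545.9) = e^(−0.000851047·545.9) = e^(−0.46459) ≈ 0.628.

0.628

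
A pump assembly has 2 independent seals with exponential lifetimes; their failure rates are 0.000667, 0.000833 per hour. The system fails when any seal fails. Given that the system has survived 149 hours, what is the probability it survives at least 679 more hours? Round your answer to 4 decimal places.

0.3611

Time to first failure ~ Exp(Σλ) with Σλ = 0.0015.
By memorylessness, P(T > 149+679 | T > 149) = P(T > 679) = e^(−0.0015·679) ≈ 0.3611.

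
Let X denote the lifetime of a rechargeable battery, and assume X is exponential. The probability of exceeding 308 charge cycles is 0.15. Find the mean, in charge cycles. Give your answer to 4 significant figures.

162.4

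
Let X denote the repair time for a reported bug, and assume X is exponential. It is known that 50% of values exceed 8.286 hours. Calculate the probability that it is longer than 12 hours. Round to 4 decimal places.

e^(−λ·8.286) = 0.50 ⇒ λ = −ln(0.50)/8.286 = 0.0836528.
P(X > 12) = e^(−0.0836528·12) = e^(−1.0038) ≈ 0.3665.

0.3665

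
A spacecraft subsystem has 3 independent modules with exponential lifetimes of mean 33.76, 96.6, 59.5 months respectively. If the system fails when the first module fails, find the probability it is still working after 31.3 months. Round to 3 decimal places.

0.169

The first failure time is exponential with rate Σλ_i = 1/33.76 + 1/96.6 + 1/59.5 = 0.0567795 per month.
P(min > 31.3) = e^(−0.0567795·31.3) = e^(−1.7772) ≈ 0.169.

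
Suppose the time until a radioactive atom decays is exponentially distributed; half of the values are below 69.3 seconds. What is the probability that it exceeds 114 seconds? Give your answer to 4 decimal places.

For an exponential, median = ln(2)/λ, so λ = ln 2 / 69.3 = 0.0100021 per second.
P(X > 114) = e^(−λ·114) = e^(−1.1402) ≈ 0.3197.

0.3197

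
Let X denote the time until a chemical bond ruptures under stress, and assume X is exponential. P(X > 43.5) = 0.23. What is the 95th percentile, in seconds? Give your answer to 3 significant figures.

88.7

e^(−λ·43.5) = 0.23 ⇒ λ = −ln(0.23)/43.5 = 0.0337857.
95th percentile: 1 − e^(−λt) = 0.95, t = −ln(0.05)/λ = 88.6688 seconds.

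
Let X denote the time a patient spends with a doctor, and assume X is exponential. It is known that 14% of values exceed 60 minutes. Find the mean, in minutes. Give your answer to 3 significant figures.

e^(−λ·60) = 0.14 ⇒ λ = −ln(0.14)/60 = 0.0327685.
Mean = 1/λ = 30.5171 minutes.

30.5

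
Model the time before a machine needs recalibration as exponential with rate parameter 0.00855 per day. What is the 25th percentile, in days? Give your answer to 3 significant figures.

33.6

Set 1 − e^(−λt) = 0.25, so t = −ln(0.75)/λ = 0.28768/0.00855 ≈ 33.647 days.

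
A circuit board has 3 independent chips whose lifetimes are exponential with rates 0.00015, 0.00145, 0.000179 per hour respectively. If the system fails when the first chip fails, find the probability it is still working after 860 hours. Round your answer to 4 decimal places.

0.2165

The time to first failure is exponential with rate Σλ = 0.00015 + 0.00145 + 0.000179 = 0.001779.
P(min > 860) = e^(−0.001779·860) = e^(−1.5299) ≈ 0.2165.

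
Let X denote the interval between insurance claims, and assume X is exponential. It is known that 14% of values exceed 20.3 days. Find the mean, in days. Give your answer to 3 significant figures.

e^(−λ·20.3) = 0.14 ⇒ λ = −ln(0.14)/20.3 = 0.0968529.
Mean = 1/λ = 10.3249 days.

10.3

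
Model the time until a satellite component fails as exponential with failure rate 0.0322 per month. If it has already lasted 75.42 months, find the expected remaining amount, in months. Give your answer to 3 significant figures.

By memorylessness, the remaining amount past any threshold is again Exp(λ) with mean 1/λ = 31.0559 months.

31.1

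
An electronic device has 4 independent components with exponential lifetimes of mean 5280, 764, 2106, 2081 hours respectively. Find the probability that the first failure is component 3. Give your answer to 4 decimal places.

0.1935

Rates: λ_i = 1/mean_i → 0.000189394, 0.0013089, 0.000474834, 0.000480538; Σλ = 0.00245367.
P(component 3 first) = λ_3/Σλ = 0.000474834/0.00245367 ≈ 0.1935.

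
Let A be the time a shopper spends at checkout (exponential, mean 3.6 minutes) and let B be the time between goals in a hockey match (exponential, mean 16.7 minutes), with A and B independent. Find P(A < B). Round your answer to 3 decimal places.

λ_1 = 1/3.6 = 0.277778, λ_2 = 1/16.7 = 0.0598802.
For independent exponentials, P(A < B) = λ_1/(λ_1+λ_2) = 0.277778/0.337658 ≈ 0.823.

0.823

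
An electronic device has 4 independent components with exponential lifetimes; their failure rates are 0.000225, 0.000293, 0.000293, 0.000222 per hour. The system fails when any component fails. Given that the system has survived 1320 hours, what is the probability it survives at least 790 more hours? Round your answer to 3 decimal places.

Time to first failure ~ Exp(Σλ) with Σλ = 0.001033.
By memorylessness, P(T > 1320+790 | T > 1320) = P(T > 790) = e^(−0.001033·790) ≈ 0.442.

0.442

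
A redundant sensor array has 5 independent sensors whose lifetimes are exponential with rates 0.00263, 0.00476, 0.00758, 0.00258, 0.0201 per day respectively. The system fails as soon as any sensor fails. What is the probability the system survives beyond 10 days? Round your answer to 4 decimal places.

0.6863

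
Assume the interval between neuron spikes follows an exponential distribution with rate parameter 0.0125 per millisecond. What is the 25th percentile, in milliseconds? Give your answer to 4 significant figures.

Set 1 − e^(−λt) = 0.25, so t = −ln(0.75)/λ = 0.28768/0.0125 ≈ 23.0146 milliseconds.

23.01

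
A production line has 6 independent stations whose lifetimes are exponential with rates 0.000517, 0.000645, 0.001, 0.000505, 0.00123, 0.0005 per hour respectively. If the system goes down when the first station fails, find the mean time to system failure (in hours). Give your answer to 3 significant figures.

The time to first failure is exponential with rate Σλ = 0.000517 + 0.000645 + 0.001 + 0.000505 + 0.00123 + 0.0005 = 0.004397.
E[min] = 1/Σλ = 1/0.004397 = 227.428 hours.

227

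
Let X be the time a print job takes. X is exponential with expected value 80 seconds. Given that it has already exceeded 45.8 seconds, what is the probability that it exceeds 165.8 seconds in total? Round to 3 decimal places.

0.223

The rate is λ = 1/80 = 0.0125 per second.
P(X > s+t | X > s) = e^(−λ(s+t))/e^(−λs) = e^(−λt), independent of s = 45.8.
P(X > 120) = e^(−1.5) ≈ 0.223.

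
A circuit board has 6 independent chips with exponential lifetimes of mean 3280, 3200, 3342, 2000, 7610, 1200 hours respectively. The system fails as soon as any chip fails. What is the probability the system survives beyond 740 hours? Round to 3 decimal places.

0.172

The first failure time is exponential with rate Σλ_i = 1/3280 + 1/3200 + 1/3342 + 1/2000 + 1/7610 + 1/1200 = 0.00238134 per hour.
P(min > 740) = e^(−0.00238134·740) = e^(−1.7622) ≈ 0.172.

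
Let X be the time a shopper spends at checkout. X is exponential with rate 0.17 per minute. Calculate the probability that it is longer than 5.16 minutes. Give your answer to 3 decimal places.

0.416

P(X > 5.16) = e^(−λ·5.16) = e^(−0.8772) ≈ 0.416.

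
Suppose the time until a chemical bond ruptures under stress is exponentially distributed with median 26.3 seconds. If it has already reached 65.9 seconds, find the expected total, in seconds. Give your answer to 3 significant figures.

104

For an exponential, median = ln(2)/λ, so λ = ln 2 / 26.3 = 0.0263554 per second.
By memorylessness, E[X | X > 65.9] = 65.9 + 1/λ = 65.9 + 37.9429 = 103.843 seconds.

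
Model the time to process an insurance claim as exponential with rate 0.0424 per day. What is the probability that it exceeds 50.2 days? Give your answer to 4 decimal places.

P(X > 50.2) = e^(−λ·50.2) = e^(−2.1285) ≈ 0.1190.

0.1190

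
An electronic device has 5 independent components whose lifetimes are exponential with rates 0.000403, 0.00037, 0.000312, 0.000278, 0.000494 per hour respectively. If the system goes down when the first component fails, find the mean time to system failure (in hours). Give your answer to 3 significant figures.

539

The time to first failure is exponential with rate Σλ = 0.000403 + 0.00037 + 0.000312 + 0.000278 + 0.000494 = 0.001857.
E[min] = 1/Σλ = 1/0.001857 = 538.503 hours.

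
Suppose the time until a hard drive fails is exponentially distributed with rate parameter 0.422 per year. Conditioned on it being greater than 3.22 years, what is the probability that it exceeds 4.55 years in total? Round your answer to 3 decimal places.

By the memoryless property, P(X > 3.22+1.33 | X > 3.22) = P(X > 1.33).
P(X > 1.33) = e^(−0.56126) ≈ 0.570.

0.570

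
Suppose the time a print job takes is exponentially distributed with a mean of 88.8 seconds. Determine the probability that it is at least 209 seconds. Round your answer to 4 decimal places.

The rate is λ = 1/88.8 = 0.0112613 per second.
P(X > 209) = e^(−λ·209) = e^(−2.3536) ≈ 0.0950.

0.0950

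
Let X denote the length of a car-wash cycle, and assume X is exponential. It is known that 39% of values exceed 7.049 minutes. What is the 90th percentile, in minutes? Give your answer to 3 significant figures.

e^(−λ·7.049) = 0.39 ⇒ λ = −ln(0.39)/7.049 = 0.13358.
90th percentile: 1 − e^(−λt) = 0.9, t = −ln(0.1)/λ = 17.2374 minutes.

17.2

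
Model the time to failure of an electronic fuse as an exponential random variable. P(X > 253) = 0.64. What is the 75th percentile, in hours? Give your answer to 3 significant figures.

e^(−λ·253) = 0.64 ⇒ λ = −ln(0.64)/253 = 0.00176398.
75th percentile: 1 − e^(−λt) = 0.75, t = −ln(0.25)/λ = 785.89 hours.

786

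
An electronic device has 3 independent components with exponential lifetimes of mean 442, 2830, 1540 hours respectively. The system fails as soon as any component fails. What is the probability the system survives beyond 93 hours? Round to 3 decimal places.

0.738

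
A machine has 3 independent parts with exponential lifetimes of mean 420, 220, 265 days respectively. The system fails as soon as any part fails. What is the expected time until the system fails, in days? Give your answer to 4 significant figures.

93.46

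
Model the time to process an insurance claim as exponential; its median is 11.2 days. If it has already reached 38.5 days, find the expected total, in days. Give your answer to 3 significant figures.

54.7

For an exponential, median = ln(2)/λ, so λ = ln 2 / 11.2 = 0.0618881 per day.
By memorylessness, E[X | X > 38.5] = 38.5 + 1/λ = 38.5 + 16.1582 = 54.6582 days.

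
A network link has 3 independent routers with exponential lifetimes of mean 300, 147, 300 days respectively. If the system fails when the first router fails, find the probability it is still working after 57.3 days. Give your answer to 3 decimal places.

0.462

The first failure time is exponential with rate Σλ_i = 1/300 + 1/147 + 1/300 = 0.0134694 per day.
P(min > 57.3) = e^(−0.0134694·57.3) = e^(−0.7718) ≈ 0.462.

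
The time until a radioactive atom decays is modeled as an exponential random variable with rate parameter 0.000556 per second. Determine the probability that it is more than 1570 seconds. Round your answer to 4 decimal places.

0.4177

P(X > 1570) = e^(−λ·1570) = e^(−0.87292) ≈ 0.4177.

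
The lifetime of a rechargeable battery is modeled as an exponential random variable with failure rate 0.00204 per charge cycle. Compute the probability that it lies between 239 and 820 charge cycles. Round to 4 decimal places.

0.4264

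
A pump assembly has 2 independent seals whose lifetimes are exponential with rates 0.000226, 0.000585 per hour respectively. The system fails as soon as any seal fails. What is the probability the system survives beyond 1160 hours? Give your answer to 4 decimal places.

The time to first failure is exponential with rate Σλ = 0.000226 + 0.000585 = 0.000811.
P(min > 1160) = e^(−0.000811·1160) = e^(−0.94076) ≈ 0.3903.

0.3903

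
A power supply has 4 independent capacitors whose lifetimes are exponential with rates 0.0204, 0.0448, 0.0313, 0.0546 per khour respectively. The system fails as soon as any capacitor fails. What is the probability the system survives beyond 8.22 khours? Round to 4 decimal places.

0.2888

The time to first failure is exponential with rate Σλ = 0.0204 + 0.0448 + 0.0313 + 0.0546 = 0.1511.
P(min > 8.22) = e^(−0.1511·8.22) = e^(−1.242) ≈ 0.2888.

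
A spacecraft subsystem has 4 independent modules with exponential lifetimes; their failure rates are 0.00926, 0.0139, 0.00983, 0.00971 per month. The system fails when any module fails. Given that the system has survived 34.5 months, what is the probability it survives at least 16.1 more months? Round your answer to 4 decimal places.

0.5028

Time to first failure ~ Exp(Σλ) with Σλ = 0.0427.
By memorylessness, P(T > 34.5+16.1 | T > 34.5) = P(T > 16.1) = e^(−0.0427·16.1) ≈ 0.5028.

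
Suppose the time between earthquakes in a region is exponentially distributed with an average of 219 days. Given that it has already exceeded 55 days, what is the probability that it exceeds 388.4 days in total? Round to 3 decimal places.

0.218

The rate is λ = 1/219 = 0.00456621 per day.
By the memoryless property, P(X > 55+333.4 | X > 55) = P(X > 333.4).
P(X > 333.4) = e^(−1.5224) ≈ 0.218.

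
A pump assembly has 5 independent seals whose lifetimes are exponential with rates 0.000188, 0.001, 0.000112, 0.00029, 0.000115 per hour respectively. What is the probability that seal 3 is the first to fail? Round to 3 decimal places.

0.066

The time to first failure is exponential with rate Σλ = 0.000188 + 0.001 + 0.000112 + 0.00029 + 0.000115 = 0.001705.
P(seal 3 first) = λ_3/Σλ = 0.000112/0.001705 ≈ 0.066.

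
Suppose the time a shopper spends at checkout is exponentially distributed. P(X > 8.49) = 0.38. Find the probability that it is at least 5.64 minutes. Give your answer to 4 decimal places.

e^(−λ·8.49) = 0.38 ⇒ λ = −ln(0.38)/8.49 = 0.113967.
P(X > 5.64) = e^(−0.113967·5.64) = e^(−0.64278) ≈ 0.5258.

0.5258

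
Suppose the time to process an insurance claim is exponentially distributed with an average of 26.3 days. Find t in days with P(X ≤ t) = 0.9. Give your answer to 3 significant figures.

60.6

The rate is λ = 1/26.3 = 0.0380228 per day.
Set 1 − e^(−λt) = 0.9, so t = −ln(0.1)/λ = 2.3026/0.0380228 ≈ 60.558 days.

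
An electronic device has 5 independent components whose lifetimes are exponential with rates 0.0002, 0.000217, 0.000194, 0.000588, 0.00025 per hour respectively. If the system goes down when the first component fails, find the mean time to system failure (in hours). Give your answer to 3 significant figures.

690

The time to first failure is exponential with rate Σλ = 0.0002 + 0.000217 + 0.000194 + 0.000588 + 0.00025 = 0.001449.
E[min] = 1/Σλ = 1/0.001449 = 690.131 hours.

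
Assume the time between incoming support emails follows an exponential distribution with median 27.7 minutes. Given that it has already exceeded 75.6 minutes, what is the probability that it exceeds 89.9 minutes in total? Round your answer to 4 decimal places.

0.6992

For an exponential, median = ln(2)/λ, so λ = ln 2 / 27.7 = 0.0250234 per minute.
By the memoryless property, P(X > 75.6+14.3 | X > 75.6) = P(X > 14.3).
P(X > 14.3) = e^(−0.35783) ≈ 0.6992.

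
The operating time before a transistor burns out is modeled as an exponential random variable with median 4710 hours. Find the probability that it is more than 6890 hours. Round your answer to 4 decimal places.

0.3628

For an exponential, median = ln(2)/λ, so λ = ln 2 / 4710 = 0.000147165 per hour.
P(X > 6890) = e^(−λ·6890) = e^(−1.014) ≈ 0.3628.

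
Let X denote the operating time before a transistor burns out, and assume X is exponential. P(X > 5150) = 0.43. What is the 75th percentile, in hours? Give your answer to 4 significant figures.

8459

e^(−λ·5150) = 0.43 ⇒ λ = −ln(0.43)/5150 = 0.000163878.
75th percentile: 1 − e^(−λt) = 0.75, t = −ln(0.25)/λ = 8459.32 hours.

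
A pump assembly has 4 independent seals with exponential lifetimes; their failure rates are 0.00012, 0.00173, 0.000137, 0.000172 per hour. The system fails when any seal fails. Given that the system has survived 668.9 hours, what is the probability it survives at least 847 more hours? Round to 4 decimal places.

Time to first failure ~ Exp(Σλ) with Σλ = 0.002159.
By memorylessness, P(T > 668.9+847 | T > 668.9) = P(T > 847) = e^(−0.002159·847) ≈ 0.1606.

0.1606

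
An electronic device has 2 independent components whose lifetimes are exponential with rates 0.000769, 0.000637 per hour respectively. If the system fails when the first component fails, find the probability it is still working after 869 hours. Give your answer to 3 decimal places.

0.295

The time to first failure is exponential with rate Σλ = 0.000769 + 0.000637 = 0.001406.
P(min > 869) = e^(−0.001406·869) = e^(−1.2218) ≈ 0.295.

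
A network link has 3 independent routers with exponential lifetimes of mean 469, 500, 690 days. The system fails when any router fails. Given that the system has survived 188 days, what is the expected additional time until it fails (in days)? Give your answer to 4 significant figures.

First-failure rate Σλ = 1/469 + 1/500 + 1/690 = 0.00558147.
By memorylessness the expected residual is 1/Σλ = 179.164 days, regardless of the 188 already elapsed.

179.2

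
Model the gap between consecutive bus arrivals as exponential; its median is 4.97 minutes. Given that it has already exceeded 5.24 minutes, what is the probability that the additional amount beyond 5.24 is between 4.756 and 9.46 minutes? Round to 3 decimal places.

For an exponential, median = ln(2)/λ, so λ = ln 2 / 4.97 = 0.139466 per minute.
Memoryless: the residual past 5.24 is again Exp(λ).
P(4.756 < residual < 9.46) = e^(−λ·4.756) − e^(−λ·9.46) = 0.51515 − 0.26731 ≈ 0.248.

0.248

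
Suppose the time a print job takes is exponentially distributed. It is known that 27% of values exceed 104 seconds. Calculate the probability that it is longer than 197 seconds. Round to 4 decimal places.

0.0837

e^(−λ·104) = 0.27 ⇒ λ = −ln(0.27)/104 = 0.0125897.
P(X > 197) = e^(−0.0125897·197) = e^(−2.4802) ≈ 0.0837.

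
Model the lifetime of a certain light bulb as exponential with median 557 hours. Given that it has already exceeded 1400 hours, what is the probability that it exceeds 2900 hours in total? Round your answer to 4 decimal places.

0.1546

For an exponential, median = ln(2)/λ, so λ = ln 2 / 557 = 0.00124443 per hour.
The exponential is memoryless, so the remaining time is again Exp(λ): the condition X > 1400 is irrelevant.
P(X > 1500) = e^(−1.8666) ≈ 0.1546.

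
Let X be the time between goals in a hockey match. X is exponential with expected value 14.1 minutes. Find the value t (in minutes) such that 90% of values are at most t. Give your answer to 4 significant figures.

The rate is λ = 1/14.1 = 0.070922 per minute.
Set 1 − e^(−λt) = 0.9, so t = −ln(0.1)/λ = 2.3026/0.070922 ≈ 32.4664 minutes.

32.47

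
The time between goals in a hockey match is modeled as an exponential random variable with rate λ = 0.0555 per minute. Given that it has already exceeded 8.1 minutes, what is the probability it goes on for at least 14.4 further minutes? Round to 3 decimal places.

By the memoryless property, P(X > 8.1+14.4 | X > 8.1) = P(X > 14.4).
P(X > 14.4) = e^(−0.7992) ≈ 0.450.

0.450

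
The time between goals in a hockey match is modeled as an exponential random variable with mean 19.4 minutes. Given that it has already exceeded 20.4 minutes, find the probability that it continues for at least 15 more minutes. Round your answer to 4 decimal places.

0.4615

The rate is λ = 1/19.4 = 0.0515464 per minute.
By the memoryless property, P(X > 20.4+15 | X > 20.4) = P(X > 15).
P(X > 15) = e^(−0.7732) ≈ 0.4615.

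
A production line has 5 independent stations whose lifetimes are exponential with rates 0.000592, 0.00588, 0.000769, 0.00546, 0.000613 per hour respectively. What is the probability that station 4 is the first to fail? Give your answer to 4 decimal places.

The time to first failure is exponential with rate Σλ = 0.000592 + 0.00588 + 0.000769 + 0.00546 + 0.000613 = 0.013314.
P(station 4 first) = λ_4/Σλ = 0.00546/0.013314 ≈ 0.4101.

0.4101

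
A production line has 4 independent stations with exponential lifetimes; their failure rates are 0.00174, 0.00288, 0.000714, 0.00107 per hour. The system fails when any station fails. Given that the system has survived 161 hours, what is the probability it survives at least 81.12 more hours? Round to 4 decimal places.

Time to first failure ~ Exp(Σλ) with Σλ = 0.006404.
By memorylessness, P(T > 161+81.12 | T > 161) = P(T > 81.12) = e^(−0.006404·81.12) ≈ 0.5948.

0.5948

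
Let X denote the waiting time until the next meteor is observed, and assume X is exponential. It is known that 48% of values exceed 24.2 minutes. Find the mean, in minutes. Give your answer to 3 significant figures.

e^(−λ·24.2) = 0.48 ⇒ λ = −ln(0.48)/24.2 = 0.0303293.
Mean = 1/λ = 32.9714 minutes.

33.0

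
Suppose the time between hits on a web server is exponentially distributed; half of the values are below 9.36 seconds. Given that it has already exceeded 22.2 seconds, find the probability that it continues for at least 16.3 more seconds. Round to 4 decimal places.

0.2991

For an exponential, median = ln(2)/λ, so λ = ln 2 / 9.36 = 0.0740542 per second.
The exponential is memoryless, so the remaining time is again Exp(λ): the condition X > 22.2 is irrelevant.
P(X > 16.3) = e^(−1.2071) ≈ 0.2991.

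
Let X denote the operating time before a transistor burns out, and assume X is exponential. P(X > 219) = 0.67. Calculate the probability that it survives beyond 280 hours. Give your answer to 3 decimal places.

0.599

e^(−λ·219) = 0.67 ⇒ λ = −ln(0.67)/219 = 0.00182866.
P(X > 280) = e^(−0.00182866·280) = e^(−0.51203) ≈ 0.599.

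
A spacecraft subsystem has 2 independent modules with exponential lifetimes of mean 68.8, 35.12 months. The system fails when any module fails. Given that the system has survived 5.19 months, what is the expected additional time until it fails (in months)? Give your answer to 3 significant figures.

First-failure rate Σλ = 1/68.8 + 1/35.12 = 0.0430087.
By memorylessness the expected residual is 1/Σλ = 23.2511 months, regardless of the 5.19 already elapsed.

23.3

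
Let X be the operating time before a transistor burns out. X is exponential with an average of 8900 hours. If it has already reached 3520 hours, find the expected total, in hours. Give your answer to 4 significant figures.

The rate is λ = 1/8900 = 0.00011236 per hour.
By memorylessness, E[X | X > 3520] = 3520 + 1/λ = 3520 + 8900 = 12420 hours.

12420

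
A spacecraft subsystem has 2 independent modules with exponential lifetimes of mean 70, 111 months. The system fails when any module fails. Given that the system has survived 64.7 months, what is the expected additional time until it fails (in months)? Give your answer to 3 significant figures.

First-failure rate Σλ = 1/70 + 1/111 = 0.0232947.
By memorylessness the expected residual is 1/Σλ = 42.9282 months, regardless of the 64.7 already elapsed.

42.9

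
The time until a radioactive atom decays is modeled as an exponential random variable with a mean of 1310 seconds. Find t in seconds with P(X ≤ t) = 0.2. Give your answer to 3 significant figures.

292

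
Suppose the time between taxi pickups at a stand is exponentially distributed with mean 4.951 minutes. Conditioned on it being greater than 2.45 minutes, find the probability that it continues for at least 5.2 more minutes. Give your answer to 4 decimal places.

0.3498

The rate is λ = 1/4.951 = 0.201979 per minute.
P(X > s+t | X > s) = e^(−λ(s+t))/e^(−λs) = e^(−λt), independent of s = 2.45.
P(X > 5.2) = e^(−1.0503) ≈ 0.3498.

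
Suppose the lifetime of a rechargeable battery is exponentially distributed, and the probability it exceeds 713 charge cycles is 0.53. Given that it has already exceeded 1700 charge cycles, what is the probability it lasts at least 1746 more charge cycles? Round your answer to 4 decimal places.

0.2113

From e^(−λ·713) = 0.53, λ = −ln(0.53)/713 = 0.000890432.
Memoryless: P(X > 1700+1746 | X > 1700) = P(X > 1746) = e^(−0.000890432·1746) ≈ 0.2113.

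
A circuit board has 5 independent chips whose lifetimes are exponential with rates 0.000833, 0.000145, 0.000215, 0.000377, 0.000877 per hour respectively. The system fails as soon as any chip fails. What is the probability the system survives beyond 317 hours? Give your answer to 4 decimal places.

The time to first failure is exponential with rate Σλ = 0.000833 + 0.000145 + 0.000215 + 0.000377 + 0.000877 = 0.002447.
P(min > 317) = e^(−0.002447·317) = e^(−0.7757) ≈ 0.4604.

0.4604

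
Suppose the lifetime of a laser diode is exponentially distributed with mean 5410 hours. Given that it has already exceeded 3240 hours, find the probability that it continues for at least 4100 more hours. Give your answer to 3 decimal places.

The rate is λ = 1/5410 = 0.000184843 per hour.
By the memoryless property, P(X > 3240+4100 | X > 3240) = P(X > 4100).
P(X > 4100) = e^(−0.75786) ≈ 0.469.

0.469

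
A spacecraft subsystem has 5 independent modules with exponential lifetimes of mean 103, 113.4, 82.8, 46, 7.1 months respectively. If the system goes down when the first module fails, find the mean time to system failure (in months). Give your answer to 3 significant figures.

5.18

The first failure time is exponential with rate Σλ_i = 1/103 + 1/113.4 + 1/82.8 + 1/46 + 1/7.1 = 0.193189 per month.
E[min] = 1/Σλ = 1/0.193189 = 5.17629 months.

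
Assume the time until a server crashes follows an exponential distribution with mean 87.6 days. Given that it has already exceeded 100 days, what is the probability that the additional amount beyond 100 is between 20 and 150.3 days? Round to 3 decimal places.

The rate is λ = 1/87.6 = 0.0114155 per day.
Memoryless: the residual past 100 is again Exp(λ).
P(20 < residual < 150.3) = e^(−λ·20) − e^(−λ·150.3) = 0.79588 − 0.17983 ≈ 0.616.

0.616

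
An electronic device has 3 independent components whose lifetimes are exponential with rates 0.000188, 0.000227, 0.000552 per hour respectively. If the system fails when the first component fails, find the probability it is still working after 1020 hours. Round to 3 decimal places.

0.373

The time to first failure is exponential with rate Σλ = 0.000188 + 0.000227 + 0.000552 = 0.000967.
P(min > 1020) = e^(−0.000967·1020) = e^(−0.98634) ≈ 0.373.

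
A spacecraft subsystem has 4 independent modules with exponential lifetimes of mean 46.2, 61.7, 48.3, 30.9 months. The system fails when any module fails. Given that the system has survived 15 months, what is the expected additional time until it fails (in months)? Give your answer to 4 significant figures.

11.00

First-failure rate Σλ = 1/46.2 + 1/61.7 + 1/48.3 + 1/30.9 = 0.0909189.
By memorylessness the expected residual is 1/Σλ = 10.9988 months, regardless of the 15 already elapsed.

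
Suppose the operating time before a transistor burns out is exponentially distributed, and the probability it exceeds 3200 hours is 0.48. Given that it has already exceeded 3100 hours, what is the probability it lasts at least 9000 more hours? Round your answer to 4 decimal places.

0.1269

From e^(−λ·3200) = 0.48, λ = −ln(0.48)/3200 = 0.000229365.
Memoryless: P(X > 3100+9000 | X > 3100) = P(X > 9000) = e^(−0.000229365·9000) ≈ 0.1269.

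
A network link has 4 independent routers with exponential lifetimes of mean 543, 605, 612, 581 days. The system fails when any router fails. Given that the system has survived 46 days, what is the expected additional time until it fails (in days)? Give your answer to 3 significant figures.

146

First-failure rate Σλ = 1/543 + 1/605 + 1/612 + 1/581 = 0.00684967.
By memorylessness the expected residual is 1/Σλ = 145.992 days, regardless of the 46 already elapsed.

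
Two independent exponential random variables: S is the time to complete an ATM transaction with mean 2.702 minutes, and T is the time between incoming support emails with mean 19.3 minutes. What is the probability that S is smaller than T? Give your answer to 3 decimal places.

λ_1 = 1/2.702 = 0.370096, λ_2 = 1/19.3 = 0.0518135.
For independent exponentials, P(S < T) = λ_1/(λ_1+λ_2) = 0.370096/0.42191 ≈ 0.877.

0.877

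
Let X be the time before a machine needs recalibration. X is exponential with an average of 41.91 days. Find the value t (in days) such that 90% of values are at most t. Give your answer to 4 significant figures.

The rate is λ = 1/41.91 = 0.0238607 per day.
Set 1 − e^(−λt) = 0.9, so t = −ln(0.1)/λ = 2.3026/0.0238607 ≈ 96.5013 days.

96.50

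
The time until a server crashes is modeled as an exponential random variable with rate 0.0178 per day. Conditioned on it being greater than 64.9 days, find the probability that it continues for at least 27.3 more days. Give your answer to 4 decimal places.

0.6151

The exponential is memoryless, so the remaining time is again Exp(λ): the condition X > 64.9 is irrelevant.
P(X > 27.3) = e^(−0.48594) ≈ 0.6151.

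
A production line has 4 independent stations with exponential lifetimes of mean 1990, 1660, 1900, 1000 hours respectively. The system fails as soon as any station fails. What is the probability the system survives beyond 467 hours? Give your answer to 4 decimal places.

The first failure time is exponential with rate Σλ_i = 1/1990 + 1/1660 + 1/1900 + 1/1000 = 0.00263124 per hour.
P(min > 467) = e^(−0.00263124·467) = e^(−1.2288) ≈ 0.2926.

0.2926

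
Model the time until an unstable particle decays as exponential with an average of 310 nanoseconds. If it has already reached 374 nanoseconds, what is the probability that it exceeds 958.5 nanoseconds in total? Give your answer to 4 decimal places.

The rate is λ = 1/310 = 0.00322581 per nanosecond.
By the memoryless property, P(X > 374+584.5 | X > 374) = P(X > 584.5).
P(X > 584.5) = e^(−1.8855) ≈ 0.1518.

0.1518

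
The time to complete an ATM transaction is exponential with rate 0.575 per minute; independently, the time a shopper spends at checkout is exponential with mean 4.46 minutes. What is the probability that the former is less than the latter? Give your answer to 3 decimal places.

0.719

λ_1 = 0.575, λ_2 = 1/4.46 = 0.224215.
For independent exponentials, P(the former < the latter) = λ_1/(λ_1+λ_2) = 0.575/0.799215 ≈ 0.719.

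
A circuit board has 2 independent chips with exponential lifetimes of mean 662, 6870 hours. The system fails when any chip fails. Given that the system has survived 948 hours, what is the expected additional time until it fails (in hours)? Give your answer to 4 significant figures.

First-failure rate Σλ = 1/662 + 1/6870 = 0.00165613.
By memorylessness the expected residual is 1/Σλ = 603.816 hours, regardless of the 948 already elapsed.

603.8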